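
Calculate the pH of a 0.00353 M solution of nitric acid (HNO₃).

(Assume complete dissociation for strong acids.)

[H⁺] = 0.00353 M for strong acid. pH = -log[H⁺] = -log(0.00353)

pH = 2.45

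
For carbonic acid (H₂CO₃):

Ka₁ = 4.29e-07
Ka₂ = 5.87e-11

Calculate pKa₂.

pKa₂ = -log(Ka₂) = -log(5.87e-11) = 10.23.

pK_{a2} = 10.23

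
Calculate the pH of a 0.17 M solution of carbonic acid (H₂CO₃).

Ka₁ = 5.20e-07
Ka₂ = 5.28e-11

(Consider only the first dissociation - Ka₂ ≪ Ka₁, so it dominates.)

First dissociation dominates. From Ka₁ = [H⁺][HA⁻]/[H₂A], x² + Ka₁·x − Ka₁·C = 0 with C = 0.17 M and Ka₁ = 5.20e-07. Solving: [H⁺] = (−Ka₁ + √(Ka₁² + 4·Ka₁·C)) / 2 = 2.9706e-04 M. pH = -log(2.9706e-04) = 3.53.

pH = 3.53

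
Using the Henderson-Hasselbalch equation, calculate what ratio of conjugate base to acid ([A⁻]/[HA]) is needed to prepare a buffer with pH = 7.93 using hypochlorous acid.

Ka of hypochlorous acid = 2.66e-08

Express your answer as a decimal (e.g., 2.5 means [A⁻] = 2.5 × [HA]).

pKa = -log(2.66e-08) = 7.5751. pH = pKa + log([A⁻]/[HA]), so log([A⁻]/[HA]) = pH − pKa = 7.93 − 7.5751 = 0.3549. [A⁻]/[HA] = 10^(0.3549) = 2.26

[A⁻]/[HA] = 2.26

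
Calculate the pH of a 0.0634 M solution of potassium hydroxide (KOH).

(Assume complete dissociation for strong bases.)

[OH⁻] = 0.0634 M for strong base. pOH = -log[OH⁻] = 1.20, pH = 14 - pOH

pH = 12.80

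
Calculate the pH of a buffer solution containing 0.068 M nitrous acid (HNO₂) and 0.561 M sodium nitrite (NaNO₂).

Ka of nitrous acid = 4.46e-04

pKa = -log(4.46e-04) = 3.35. pH = pKa + log([A⁻]/[HA]) = 3.35 + log(0.561/0.068)

pH = 4.27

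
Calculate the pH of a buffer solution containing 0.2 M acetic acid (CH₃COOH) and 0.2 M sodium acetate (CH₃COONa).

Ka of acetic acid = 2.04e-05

pKa = -log(2.04e-05) = 4.69. pH = pKa + log([A⁻]/[HA]) = 4.69 + log(0.2/0.2)

pH = 4.69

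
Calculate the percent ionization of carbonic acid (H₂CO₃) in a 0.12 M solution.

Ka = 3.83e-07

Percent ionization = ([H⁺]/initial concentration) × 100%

Using Ka equilibrium: x² + Ka×x - Ka×C = 0. Solving: [H⁺] = 2.1419e-04. Percent = (2.1419e-04/0.12) × 100

Percent ionization = 0.178%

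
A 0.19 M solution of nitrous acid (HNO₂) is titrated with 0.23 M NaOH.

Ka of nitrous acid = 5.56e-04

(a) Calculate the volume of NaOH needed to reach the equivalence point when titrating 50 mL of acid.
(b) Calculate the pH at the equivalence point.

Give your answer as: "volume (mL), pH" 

moles acid = 0.19 × 50/1000 = 0.0095 mol; V_base = moles/0.23 × 1000 = 41.3 mL. At equivalence only the conjugate base is present: [A⁻] = 0.0095/0.091 = 1.0405e-01 M. Kb = Kw/Ka = 1.80e-11; [OH⁻] = √(Kb × [A⁻]) = 1.3680e-06; pOH = 5.86; pH = 14 - pOH = 8.14.

V = 41.3 mL, pH = 8.14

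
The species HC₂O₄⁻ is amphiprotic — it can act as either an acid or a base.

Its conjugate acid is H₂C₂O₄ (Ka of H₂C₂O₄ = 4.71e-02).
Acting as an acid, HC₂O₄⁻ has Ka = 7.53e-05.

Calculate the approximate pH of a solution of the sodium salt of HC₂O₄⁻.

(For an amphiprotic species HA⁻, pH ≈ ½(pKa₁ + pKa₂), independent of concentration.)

pKa₁ = -log(4.71e-02) = 1.33; pKa₂ = -log(7.53e-05) = 4.12. For an amphiprotic species, pH ≈ ½(pKa₁ + pKa₂) = ½(1.33 + 4.12) = 2.73.

pH = 2.73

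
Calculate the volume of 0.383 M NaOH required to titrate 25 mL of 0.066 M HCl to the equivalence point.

At equivalence: moles acid = moles base. moles HCl = 0.066 × 25/1000 = 0.00165 mol. V_base = moles / 0.383 × 1000 = 4.3 mL.

V_{base} = 4.3 mL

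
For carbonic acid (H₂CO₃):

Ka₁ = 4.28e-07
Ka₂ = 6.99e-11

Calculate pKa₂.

pKa₂ = -log(Ka₂) = -log(6.99e-11) = 10.16.

pK_{a2} = 10.16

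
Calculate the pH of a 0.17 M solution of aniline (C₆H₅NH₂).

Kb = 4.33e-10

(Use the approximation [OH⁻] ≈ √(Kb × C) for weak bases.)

[OH⁻] = √(Kb × C) = √(4.33e-10 × 0.17) = 8.5796e-06. pOH = 5.07, pH = 14 - pOH

pH = 8.93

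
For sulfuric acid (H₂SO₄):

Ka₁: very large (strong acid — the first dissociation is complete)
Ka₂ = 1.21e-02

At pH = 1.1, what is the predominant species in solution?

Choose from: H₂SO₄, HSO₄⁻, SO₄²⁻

The first dissociation is complete, so H₂SO₄ itself is never the predominant species in water; pKa₂ = -log(1.21e-02) = 1.92. For a polyprotic acid the predominant species crosses at each pKa: below pKa_n the protonated form dominates, above it the deprotonated form does. At pH = 1.1, the predominant species is HSO₄⁻.

HSO₄⁻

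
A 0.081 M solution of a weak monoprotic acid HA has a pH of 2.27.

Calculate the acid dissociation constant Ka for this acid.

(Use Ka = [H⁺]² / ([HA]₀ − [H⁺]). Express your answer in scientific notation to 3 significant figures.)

[H⁺] = 10^(−pH) = 10^(−2.27) = 5.370e-03 M. For HA ⇌ H⁺ + A⁻, Ka = [H⁺][A⁻]/[HA] = [H⁺]² / ([HA]₀ − [H⁺]) = (5.370e-03)² / (0.081 − 5.370e-03) = 3.81e-04.

K_a = 3.81e-04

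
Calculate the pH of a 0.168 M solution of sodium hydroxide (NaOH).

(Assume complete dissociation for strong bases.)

[OH⁻] = 0.168 M for strong base. pOH = -log[OH⁻] = 0.77, pH = 14 - pOH

pH = 13.23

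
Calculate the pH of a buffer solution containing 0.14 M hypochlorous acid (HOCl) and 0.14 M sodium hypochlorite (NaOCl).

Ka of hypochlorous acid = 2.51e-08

pKa = -log(2.51e-08) = 7.60. pH = pKa + log([A⁻]/[HA]) = 7.60 + log(0.14/0.14)

pH = 7.60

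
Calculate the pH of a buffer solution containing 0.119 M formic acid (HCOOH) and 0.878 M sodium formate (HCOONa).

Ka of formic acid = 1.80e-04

pKa = -log(1.80e-04) = 3.74. pH = pKa + log([A⁻]/[HA]) = 3.74 + log(0.878/0.119)

pH = 4.61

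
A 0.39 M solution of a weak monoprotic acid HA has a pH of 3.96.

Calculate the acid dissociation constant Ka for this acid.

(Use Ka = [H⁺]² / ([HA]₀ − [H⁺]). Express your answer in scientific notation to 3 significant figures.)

[H⁺] = 10^(−pH) = 10^(−3.96) = 1.096e-04 M. For HA ⇌ H⁺ + A⁻, Ka = [H⁺][A⁻]/[HA] = [H⁺]² / ([HA]₀ − [H⁺]) = (1.096e-04)² / (0.39 − 1.096e-04) = 3.08e-08.

K_a = 3.08e-08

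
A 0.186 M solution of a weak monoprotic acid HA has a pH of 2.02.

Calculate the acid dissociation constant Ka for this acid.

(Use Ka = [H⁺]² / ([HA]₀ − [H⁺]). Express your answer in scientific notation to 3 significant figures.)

[H⁺] = 10^(−pH) = 10^(−2.02) = 9.550e-03 M. For HA ⇌ H⁺ + A⁻, Ka = [H⁺][A⁻]/[HA] = [H⁺]² / ([HA]₀ − [H⁺]) = (9.550e-03)² / (0.186 − 9.550e-03) = 5.17e-04.

K_a = 5.17e-04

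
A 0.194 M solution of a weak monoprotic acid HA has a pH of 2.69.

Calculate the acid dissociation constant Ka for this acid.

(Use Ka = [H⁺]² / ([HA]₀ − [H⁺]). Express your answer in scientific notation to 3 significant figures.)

[H⁺] = 10^(−pH) = 10^(−2.69) = 2.042e-03 M. For HA ⇌ H⁺ + A⁻, Ka = [H⁺][A⁻]/[HA] = [H⁺]² / ([HA]₀ − [H⁺]) = (2.042e-03)² / (0.194 − 2.042e-03) = 2.17e-05.

K_a = 2.17e-05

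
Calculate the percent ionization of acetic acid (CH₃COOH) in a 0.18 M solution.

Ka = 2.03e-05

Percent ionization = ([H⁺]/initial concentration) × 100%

Using Ka equilibrium: x² + Ka×x - Ka×C = 0. Solving: [H⁺] = 1.9014e-03. Percent = (1.9014e-03/0.18) × 100

Percent ionization = 1.06%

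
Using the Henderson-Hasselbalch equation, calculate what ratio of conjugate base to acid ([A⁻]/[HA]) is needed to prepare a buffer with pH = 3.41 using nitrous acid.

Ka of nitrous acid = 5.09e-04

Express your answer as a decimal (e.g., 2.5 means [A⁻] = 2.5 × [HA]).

pKa = -log(5.09e-04) = 3.2933. pH = pKa + log([A⁻]/[HA]), so log([A⁻]/[HA]) = pH − pKa = 3.41 − 3.2933 = 0.1167. [A⁻]/[HA] = 10^(0.1167) = 1.31

[A⁻]/[HA] = 1.31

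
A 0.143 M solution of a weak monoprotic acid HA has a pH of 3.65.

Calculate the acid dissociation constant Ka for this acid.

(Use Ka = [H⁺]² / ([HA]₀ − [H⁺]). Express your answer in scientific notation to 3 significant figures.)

[H⁺] = 10^(−pH) = 10^(−3.65) = 2.239e-04 M. For HA ⇌ H⁺ + A⁻, Ka = [H⁺][A⁻]/[HA] = [H⁺]² / ([HA]₀ − [H⁺]) = (2.239e-04)² / (0.143 − 2.239e-04) = 3.51e-07.

K_a = 3.51e-07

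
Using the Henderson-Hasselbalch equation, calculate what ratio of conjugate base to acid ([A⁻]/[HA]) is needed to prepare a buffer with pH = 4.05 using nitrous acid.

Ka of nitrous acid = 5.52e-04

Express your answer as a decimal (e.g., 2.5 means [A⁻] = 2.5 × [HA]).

pKa = -log(5.52e-04) = 3.2581. pH = pKa + log([A⁻]/[HA]), so log([A⁻]/[HA]) = pH − pKa = 4.05 − 3.2581 = 0.7919. [A⁻]/[HA] = 10^(0.7919) = 6.19

[A⁻]/[HA] = 6.19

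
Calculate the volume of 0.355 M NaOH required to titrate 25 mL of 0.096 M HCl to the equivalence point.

At equivalence: moles acid = moles base. moles HCl = 0.096 × 25/1000 = 0.0024 mol. V_base = moles / 0.355 × 1000 = 6.8 mL.

V_{base} = 6.8 mL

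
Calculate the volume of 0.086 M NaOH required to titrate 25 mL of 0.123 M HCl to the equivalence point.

At equivalence: moles acid = moles base. moles HCl = 0.123 × 25/1000 = 0.003075 mol. V_base = moles / 0.086 × 1000 = 35.8 mL.

V_{base} = 35.8 mL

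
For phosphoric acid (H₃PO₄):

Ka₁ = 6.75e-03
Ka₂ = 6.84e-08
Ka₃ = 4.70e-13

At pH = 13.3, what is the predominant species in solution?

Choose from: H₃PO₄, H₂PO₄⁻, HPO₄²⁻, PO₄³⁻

pKa₁ = 2.17, pKa₂ = 7.16, pKa₃ = 12.33. For a polyprotic acid the predominant species crosses at each pKa: below pKa_n the protonated form dominates, above it the deprotonated form does. At pH = 13.3, the predominant species is PO₄³⁻.

PO₄³⁻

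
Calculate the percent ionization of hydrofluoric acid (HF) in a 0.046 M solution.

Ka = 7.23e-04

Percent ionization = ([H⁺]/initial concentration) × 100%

Using Ka equilibrium: x² + Ka×x - Ka×C = 0. Solving: [H⁺] = 5.4168e-03. Percent = (5.4168e-03/0.046) × 100

Percent ionization = 11.8%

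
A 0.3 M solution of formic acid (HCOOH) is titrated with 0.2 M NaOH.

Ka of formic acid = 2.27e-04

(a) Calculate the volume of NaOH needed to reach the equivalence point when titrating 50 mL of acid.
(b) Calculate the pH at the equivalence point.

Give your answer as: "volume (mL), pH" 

moles acid = 0.3 × 50/1000 = 0.015 mol; V_base = moles/0.2 × 1000 = 75.0 mL. At equivalence only the conjugate base is present: [A⁻] = 0.015/0.125 = 1.2000e-01 M. Kb = Kw/Ka = 4.41e-11; [OH⁻] = √(Kb × [A⁻]) = 2.2992e-06; pOH = 5.64; pH = 14 - pOH = 8.36.

V = 75.0 mL, pH = 8.36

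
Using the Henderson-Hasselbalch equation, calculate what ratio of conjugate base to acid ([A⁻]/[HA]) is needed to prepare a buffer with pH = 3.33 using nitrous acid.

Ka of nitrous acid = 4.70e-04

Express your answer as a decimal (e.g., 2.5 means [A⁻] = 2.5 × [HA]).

pKa = -log(4.70e-04) = 3.3279. pH = pKa + log([A⁻]/[HA]), so log([A⁻]/[HA]) = pH − pKa = 3.33 − 3.3279 = 0.0021. [A⁻]/[HA] = 10^(0.0021) = 1.00

[A⁻]/[HA] = 1.00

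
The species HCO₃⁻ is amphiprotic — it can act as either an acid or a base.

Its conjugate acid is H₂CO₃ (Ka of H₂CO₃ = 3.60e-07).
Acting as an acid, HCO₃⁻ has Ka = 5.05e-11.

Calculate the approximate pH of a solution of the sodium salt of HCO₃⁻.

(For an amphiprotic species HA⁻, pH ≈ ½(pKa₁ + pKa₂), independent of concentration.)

pKa₁ = -log(3.60e-07) = 6.44; pKa₂ = -log(5.05e-11) = 10.30. For an amphiprotic species, pH ≈ ½(pKa₁ + pKa₂) = ½(6.44 + 10.30) = 8.37.

pH = 8.37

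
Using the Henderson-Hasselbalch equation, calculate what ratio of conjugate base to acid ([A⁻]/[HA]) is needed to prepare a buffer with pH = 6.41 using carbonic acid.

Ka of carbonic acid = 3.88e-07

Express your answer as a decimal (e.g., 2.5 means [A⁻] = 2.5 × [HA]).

pKa = -log(3.88e-07) = 6.4112. pH = pKa + log([A⁻]/[HA]), so log([A⁻]/[HA]) = pH − pKa = 6.41 − 6.4112 = -0.0012. [A⁻]/[HA] = 10^(-0.0012) = 0.997

[A⁻]/[HA] = 0.997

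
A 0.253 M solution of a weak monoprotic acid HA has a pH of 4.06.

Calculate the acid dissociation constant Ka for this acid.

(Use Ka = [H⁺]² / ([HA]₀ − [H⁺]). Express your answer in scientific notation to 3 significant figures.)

[H⁺] = 10^(−pH) = 10^(−4.06) = 8.710e-05 M. For HA ⇌ H⁺ + A⁻, Ka = [H⁺][A⁻]/[HA] = [H⁺]² / ([HA]₀ − [H⁺]) = (8.710e-05)² / (0.253 − 8.710e-05) = 3.00e-08.

K_a = 3.00e-08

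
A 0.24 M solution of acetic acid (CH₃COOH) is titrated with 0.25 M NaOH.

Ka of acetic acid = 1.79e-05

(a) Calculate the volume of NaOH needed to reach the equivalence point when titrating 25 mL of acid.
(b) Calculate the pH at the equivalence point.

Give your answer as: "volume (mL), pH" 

moles acid = 0.24 × 25/1000 = 0.006 mol; V_base = moles/0.25 × 1000 = 24.0 mL. At equivalence only the conjugate base is present: [A⁻] = 0.006/0.049 = 1.2245e-01 M. Kb = Kw/Ka = 5.59e-10; [OH⁻] = √(Kb × [A⁻]) = 8.2709e-06; pOH = 5.08; pH = 14 - pOH = 8.92.

V = 24.0 mL, pH = 8.92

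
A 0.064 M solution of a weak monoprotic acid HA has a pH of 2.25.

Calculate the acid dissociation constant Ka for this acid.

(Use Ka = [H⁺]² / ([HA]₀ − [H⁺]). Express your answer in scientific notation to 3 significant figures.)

[H⁺] = 10^(−pH) = 10^(−2.25) = 5.623e-03 M. For HA ⇌ H⁺ + A⁻, Ka = [H⁺][A⁻]/[HA] = [H⁺]² / ([HA]₀ − [H⁺]) = (5.623e-03)² / (0.064 − 5.623e-03) = 5.42e-04.

K_a = 5.42e-04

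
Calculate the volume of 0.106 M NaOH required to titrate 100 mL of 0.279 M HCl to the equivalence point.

At equivalence: moles acid = moles base. moles HCl = 0.279 × 100/1000 = 0.0279 mol. V_base = moles / 0.106 × 1000 = 263.2 mL.

V_{base} = 263.2 mL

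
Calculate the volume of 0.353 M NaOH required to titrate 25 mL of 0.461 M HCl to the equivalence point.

At equivalence: moles acid = moles base. moles HCl = 0.461 × 25/1000 = 0.01153 mol. V_base = moles / 0.353 × 1000 = 32.6 mL.

V_{base} = 32.6 mL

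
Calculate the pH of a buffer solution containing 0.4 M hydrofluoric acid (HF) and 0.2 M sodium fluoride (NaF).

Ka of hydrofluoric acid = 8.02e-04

pKa = -log(8.02e-04) = 3.10. pH = pKa + log([A⁻]/[HA]) = 3.10 + log(0.2/0.4)

pH = 2.79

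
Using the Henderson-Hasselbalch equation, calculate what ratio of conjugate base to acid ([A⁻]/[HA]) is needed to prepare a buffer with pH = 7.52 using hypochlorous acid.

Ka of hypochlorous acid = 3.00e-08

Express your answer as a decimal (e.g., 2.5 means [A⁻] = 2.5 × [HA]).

pKa = -log(3.00e-08) = 7.5229. pH = pKa + log([A⁻]/[HA]), so log([A⁻]/[HA]) = pH − pKa = 7.52 − 7.5229 = -0.0029. [A⁻]/[HA] = 10^(-0.0029) = 0.993

[A⁻]/[HA] = 0.993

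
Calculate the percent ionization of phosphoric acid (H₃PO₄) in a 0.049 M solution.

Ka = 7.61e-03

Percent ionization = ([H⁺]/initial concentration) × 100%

Using Ka equilibrium: x² + Ka×x - Ka×C = 0. Solving: [H⁺] = 1.5877e-02. Percent = (1.5877e-02/0.049) × 100

Percent ionization = 32.4%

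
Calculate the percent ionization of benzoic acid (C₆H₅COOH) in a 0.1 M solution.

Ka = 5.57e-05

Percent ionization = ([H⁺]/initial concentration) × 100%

Using Ka equilibrium: x² + Ka×x - Ka×C = 0. Solving: [H⁺] = 2.3324e-03. Percent = (2.3324e-03/0.1) × 100

Percent ionization = 2.33%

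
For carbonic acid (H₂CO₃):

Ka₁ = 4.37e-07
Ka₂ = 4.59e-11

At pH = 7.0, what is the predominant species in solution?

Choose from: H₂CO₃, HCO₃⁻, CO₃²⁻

pKa₁ = 6.36, pKa₂ = 10.34. For a polyprotic acid the predominant species crosses at each pKa: below pKa_n the protonated form dominates, above it the deprotonated form does. At pH = 7.0, the predominant species is HCO₃⁻.

HCO₃⁻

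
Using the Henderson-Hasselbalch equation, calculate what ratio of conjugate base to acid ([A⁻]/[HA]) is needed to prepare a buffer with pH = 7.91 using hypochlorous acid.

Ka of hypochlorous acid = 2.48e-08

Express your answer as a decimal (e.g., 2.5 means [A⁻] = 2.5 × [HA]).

pKa = -log(2.48e-08) = 7.6055. pH = pKa + log([A⁻]/[HA]), so log([A⁻]/[HA]) = pH − pKa = 7.91 − 7.6055 = 0.3045. [A⁻]/[HA] = 10^(0.3045) = 2.02

[A⁻]/[HA] = 2.02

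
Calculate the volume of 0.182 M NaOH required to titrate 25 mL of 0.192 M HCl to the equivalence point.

At equivalence: moles acid = moles base. moles HCl = 0.192 × 25/1000 = 0.0048 mol. V_base = moles / 0.182 × 1000 = 26.4 mL.

V_{base} = 26.4 mL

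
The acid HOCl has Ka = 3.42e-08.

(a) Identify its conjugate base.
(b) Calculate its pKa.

(a) The conjugate base is formed by removing one H⁺ from HOCl, giving OCl⁻. (b) pKa = -log(Ka) = -log(3.42e-08) = 7.47.

Conjugate base: OCl⁻; pK_a = 7.47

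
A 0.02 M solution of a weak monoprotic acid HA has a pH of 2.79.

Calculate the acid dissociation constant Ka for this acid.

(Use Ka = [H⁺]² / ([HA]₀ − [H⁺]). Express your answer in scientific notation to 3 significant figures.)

[H⁺] = 10^(−pH) = 10^(−2.79) = 1.622e-03 M. For HA ⇌ H⁺ + A⁻, Ka = [H⁺][A⁻]/[HA] = [H⁺]² / ([HA]₀ − [H⁺]) = (1.622e-03)² / (0.02 − 1.622e-03) = 1.43e-04.

K_a = 1.43e-04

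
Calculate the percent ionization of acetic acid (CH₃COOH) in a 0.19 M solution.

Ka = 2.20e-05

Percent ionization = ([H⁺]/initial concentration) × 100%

Using Ka equilibrium: x² + Ka×x - Ka×C = 0. Solving: [H⁺] = 2.0335e-03. Percent = (2.0335e-03/0.19) × 100

Percent ionization = 1.07%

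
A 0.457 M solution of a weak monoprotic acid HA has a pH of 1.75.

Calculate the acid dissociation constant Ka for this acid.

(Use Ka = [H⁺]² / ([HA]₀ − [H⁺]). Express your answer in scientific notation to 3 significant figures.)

[H⁺] = 10^(−pH) = 10^(−1.75) = 1.778e-02 M. For HA ⇌ H⁺ + A⁻, Ka = [H⁺][A⁻]/[HA] = [H⁺]² / ([HA]₀ − [H⁺]) = (1.778e-02)² / (0.457 − 1.778e-02) = 7.20e-04.

K_a = 7.20e-04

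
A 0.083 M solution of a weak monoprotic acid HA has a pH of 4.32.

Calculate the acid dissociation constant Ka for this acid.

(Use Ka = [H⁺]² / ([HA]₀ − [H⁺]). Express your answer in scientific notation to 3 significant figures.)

[H⁺] = 10^(−pH) = 10^(−4.32) = 4.786e-05 M. For HA ⇌ H⁺ + A⁻, Ka = [H⁺][A⁻]/[HA] = [H⁺]² / ([HA]₀ − [H⁺]) = (4.786e-05)² / (0.083 − 4.786e-05) = 2.76e-08.

K_a = 2.76e-08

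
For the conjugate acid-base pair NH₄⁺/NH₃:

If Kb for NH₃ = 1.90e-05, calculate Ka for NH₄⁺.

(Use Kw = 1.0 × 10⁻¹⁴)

For a conjugate pair Ka × Kb = Kw, so Ka = Kw/Kb = 1.0 × 10⁻¹⁴ / 1.90e-05 = 5.26e-10.

K_a = 5.26e-10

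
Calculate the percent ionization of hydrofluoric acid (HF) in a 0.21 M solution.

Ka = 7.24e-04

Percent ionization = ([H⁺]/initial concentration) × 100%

Using Ka equilibrium: x² + Ka×x - Ka×C = 0. Solving: [H⁺] = 1.1974e-02. Percent = (1.1974e-02/0.21) × 100

Percent ionization = 5.7%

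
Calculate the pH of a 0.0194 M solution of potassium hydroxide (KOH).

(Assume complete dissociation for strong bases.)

[OH⁻] = 0.0194 M for strong base. pOH = -log[OH⁻] = 1.71, pH = 14 - pOH

pH = 12.29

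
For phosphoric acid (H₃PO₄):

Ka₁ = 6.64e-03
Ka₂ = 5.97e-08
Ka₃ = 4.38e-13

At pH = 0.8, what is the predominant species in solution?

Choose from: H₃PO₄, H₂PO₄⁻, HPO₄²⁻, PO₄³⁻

pKa₁ = 2.18, pKa₂ = 7.22, pKa₃ = 12.36. For a polyprotic acid the predominant species crosses at each pKa: below pKa_n the protonated form dominates, above it the deprotonated form does. At pH = 0.8, the predominant species is H₃PO₄.

H₃PO₄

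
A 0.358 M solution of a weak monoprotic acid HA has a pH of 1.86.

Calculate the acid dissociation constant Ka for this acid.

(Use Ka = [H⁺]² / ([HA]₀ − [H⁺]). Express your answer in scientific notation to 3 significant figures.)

[H⁺] = 10^(−pH) = 10^(−1.86) = 1.380e-02 M. For HA ⇌ H⁺ + A⁻, Ka = [H⁺][A⁻]/[HA] = [H⁺]² / ([HA]₀ − [H⁺]) = (1.380e-02)² / (0.358 − 1.380e-02) = 5.54e-04.

K_a = 5.54e-04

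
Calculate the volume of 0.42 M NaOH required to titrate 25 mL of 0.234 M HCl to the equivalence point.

At equivalence: moles acid = moles base. moles HCl = 0.234 × 25/1000 = 0.00585 mol. V_base = moles / 0.42 × 1000 = 13.9 mL.

V_{base} = 13.9 mL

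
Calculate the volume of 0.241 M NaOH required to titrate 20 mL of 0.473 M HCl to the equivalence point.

At equivalence: moles acid = moles base. moles HCl = 0.473 × 20/1000 = 0.00946 mol. V_base = moles / 0.241 × 1000 = 39.3 mL.

V_{base} = 39.3 mL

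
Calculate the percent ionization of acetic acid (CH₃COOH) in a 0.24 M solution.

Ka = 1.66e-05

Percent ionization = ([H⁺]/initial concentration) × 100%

Using Ka equilibrium: x² + Ka×x - Ka×C = 0. Solving: [H⁺] = 1.9877e-03. Percent = (1.9877e-03/0.24) × 100

Percent ionization = 0.828%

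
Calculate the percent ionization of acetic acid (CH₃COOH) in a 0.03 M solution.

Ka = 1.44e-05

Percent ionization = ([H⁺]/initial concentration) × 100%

Using Ka equilibrium: x² + Ka×x - Ka×C = 0. Solving: [H⁺] = 6.5011e-04. Percent = (6.5011e-04/0.03) × 100

Percent ionization = 2.17%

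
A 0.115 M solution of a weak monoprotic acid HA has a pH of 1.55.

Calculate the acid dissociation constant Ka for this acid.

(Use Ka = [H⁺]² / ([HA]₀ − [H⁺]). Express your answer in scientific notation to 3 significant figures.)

[H⁺] = 10^(−pH) = 10^(−1.55) = 2.818e-02 M. For HA ⇌ H⁺ + A⁻, Ka = [H⁺][A⁻]/[HA] = [H⁺]² / ([HA]₀ − [H⁺]) = (2.818e-02)² / (0.115 − 2.818e-02) = 9.15e-03.

K_a = 9.15e-03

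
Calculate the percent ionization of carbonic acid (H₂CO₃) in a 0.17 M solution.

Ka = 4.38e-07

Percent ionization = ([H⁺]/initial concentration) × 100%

Using Ka equilibrium: x² + Ka×x - Ka×C = 0. Solving: [H⁺] = 2.7265e-04. Percent = (2.7265e-04/0.17) × 100

Percent ionization = 0.16%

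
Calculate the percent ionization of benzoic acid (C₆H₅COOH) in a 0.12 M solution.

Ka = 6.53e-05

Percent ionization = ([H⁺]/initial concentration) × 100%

Using Ka equilibrium: x² + Ka×x - Ka×C = 0. Solving: [H⁺] = 2.7668e-03. Percent = (2.7668e-03/0.12) × 100

Percent ionization = 2.31%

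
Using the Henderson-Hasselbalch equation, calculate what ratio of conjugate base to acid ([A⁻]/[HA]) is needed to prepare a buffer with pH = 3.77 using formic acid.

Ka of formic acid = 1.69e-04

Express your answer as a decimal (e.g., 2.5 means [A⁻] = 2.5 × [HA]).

pKa = -log(1.69e-04) = 3.7721. pH = pKa + log([A⁻]/[HA]), so log([A⁻]/[HA]) = pH − pKa = 3.77 − 3.7721 = -0.0021. [A⁻]/[HA] = 10^(-0.0021) = 0.995

[A⁻]/[HA] = 0.995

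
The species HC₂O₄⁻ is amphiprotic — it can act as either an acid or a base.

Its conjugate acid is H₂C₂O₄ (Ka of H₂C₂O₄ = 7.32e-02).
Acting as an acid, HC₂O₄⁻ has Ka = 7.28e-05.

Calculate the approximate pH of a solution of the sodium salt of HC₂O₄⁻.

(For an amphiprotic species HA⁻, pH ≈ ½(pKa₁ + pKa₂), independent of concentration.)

pKa₁ = -log(7.32e-02) = 1.14; pKa₂ = -log(7.28e-05) = 4.14. For an amphiprotic species, pH ≈ ½(pKa₁ + pKa₂) = ½(1.14 + 4.14) = 2.64.

pH = 2.64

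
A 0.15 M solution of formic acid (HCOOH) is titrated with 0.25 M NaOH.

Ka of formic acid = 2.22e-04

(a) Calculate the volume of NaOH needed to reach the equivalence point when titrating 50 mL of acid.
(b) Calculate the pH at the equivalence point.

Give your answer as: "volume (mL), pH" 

moles acid = 0.15 × 50/1000 = 0.0075 mol; V_base = moles/0.25 × 1000 = 30.0 mL. At equivalence only the conjugate base is present: [A⁻] = 0.0075/0.080 = 9.3750e-02 M. Kb = Kw/Ka = 4.50e-11; [OH⁻] = √(Kb × [A⁻]) = 2.0550e-06; pOH = 5.69; pH = 14 - pOH = 8.31.

V = 30.0 mL, pH = 8.31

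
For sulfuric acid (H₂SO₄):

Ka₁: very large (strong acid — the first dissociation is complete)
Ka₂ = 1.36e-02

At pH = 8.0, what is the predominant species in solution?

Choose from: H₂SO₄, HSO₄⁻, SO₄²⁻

The first dissociation is complete, so H₂SO₄ itself is never the predominant species in water; pKa₂ = -log(1.36e-02) = 1.87. For a polyprotic acid the predominant species crosses at each pKa: below pKa_n the protonated form dominates, above it the deprotonated form does. At pH = 8.0, the predominant species is SO₄²⁻.

SO₄²⁻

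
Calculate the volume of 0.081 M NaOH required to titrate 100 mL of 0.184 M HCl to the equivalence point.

At equivalence: moles acid = moles base. moles HCl = 0.184 × 100/1000 = 0.0184 mol. V_base = moles / 0.081 × 1000 = 227.2 mL.

V_{base} = 227.2 mL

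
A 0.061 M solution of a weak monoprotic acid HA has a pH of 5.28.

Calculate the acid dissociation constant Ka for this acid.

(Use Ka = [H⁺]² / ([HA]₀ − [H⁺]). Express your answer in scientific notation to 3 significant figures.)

[H⁺] = 10^(−pH) = 10^(−5.28) = 5.248e-06 M. For HA ⇌ H⁺ + A⁻, Ka = [H⁺][A⁻]/[HA] = [H⁺]² / ([HA]₀ − [H⁺]) = (5.248e-06)² / (0.061 − 5.248e-06) = 4.52e-10.

K_a = 4.52e-10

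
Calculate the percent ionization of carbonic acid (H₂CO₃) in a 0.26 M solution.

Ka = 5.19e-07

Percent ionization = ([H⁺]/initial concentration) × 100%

Using Ka equilibrium: x² + Ka×x - Ka×C = 0. Solving: [H⁺] = 3.6708e-04. Percent = (3.6708e-04/0.26) × 100

Percent ionization = 0.141%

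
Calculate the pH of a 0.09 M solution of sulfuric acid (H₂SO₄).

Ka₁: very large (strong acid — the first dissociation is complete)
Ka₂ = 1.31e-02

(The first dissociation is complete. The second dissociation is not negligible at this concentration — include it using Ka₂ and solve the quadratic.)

First dissociation is complete: [H⁺]₀ = [HSO₄⁻]₀ = C = 0.09 M. Second dissociation HSO₄⁻ ⇌ H⁺ + SO₄²⁻: let x = [SO₄²⁻]. Ka₂ = (C + x)·x / (C − x) = 1.31e-02 → x² + (C + Ka₂)·x − Ka₂·C = 0 → x² + 0.10310·x − 1.179e-03 = 0. x = (−0.10310 + √(0.10310² + 4 × 1.179e-03)) / 2 = 1.0389e-02 M. [H⁺] = C + x = 0.09 + 1.0389e-02 = 1.0039e-01 M. pH = -log(1.0039e-01) = 1.00.

pH = 1.00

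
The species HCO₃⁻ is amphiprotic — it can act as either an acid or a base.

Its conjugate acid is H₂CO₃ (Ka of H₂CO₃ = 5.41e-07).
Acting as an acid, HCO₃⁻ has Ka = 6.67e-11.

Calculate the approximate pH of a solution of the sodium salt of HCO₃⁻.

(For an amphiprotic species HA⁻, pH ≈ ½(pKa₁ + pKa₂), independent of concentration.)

pKa₁ = -log(5.41e-07) = 6.27; pKa₂ = -log(6.67e-11) = 10.18. For an amphiprotic species, pH ≈ ½(pKa₁ + pKa₂) = ½(6.27 + 10.18) = 8.22.

pH = 8.22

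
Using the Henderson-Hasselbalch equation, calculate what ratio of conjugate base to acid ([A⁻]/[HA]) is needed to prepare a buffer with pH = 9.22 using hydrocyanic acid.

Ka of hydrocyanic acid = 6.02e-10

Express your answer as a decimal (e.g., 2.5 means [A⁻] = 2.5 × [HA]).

pKa = -log(6.02e-10) = 9.2204. pH = pKa + log([A⁻]/[HA]), so log([A⁻]/[HA]) = pH − pKa = 9.22 − 9.2204 = -0.0004. [A⁻]/[HA] = 10^(-0.0004) = 0.999

[A⁻]/[HA] = 0.999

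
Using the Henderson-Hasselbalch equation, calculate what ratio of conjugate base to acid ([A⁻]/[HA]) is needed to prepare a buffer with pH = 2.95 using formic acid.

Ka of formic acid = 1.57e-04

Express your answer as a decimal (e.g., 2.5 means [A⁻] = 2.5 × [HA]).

pKa = -log(1.57e-04) = 3.8041. pH = pKa + log([A⁻]/[HA]), so log([A⁻]/[HA]) = pH − pKa = 2.95 − 3.8041 = -0.8541. [A⁻]/[HA] = 10^(-0.8541) = 0.140

[A⁻]/[HA] = 0.140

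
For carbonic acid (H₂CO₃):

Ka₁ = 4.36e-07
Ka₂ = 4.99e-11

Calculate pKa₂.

pKa₂ = -log(Ka₂) = -log(4.99e-11) = 10.30.

pK_{a2} = 10.30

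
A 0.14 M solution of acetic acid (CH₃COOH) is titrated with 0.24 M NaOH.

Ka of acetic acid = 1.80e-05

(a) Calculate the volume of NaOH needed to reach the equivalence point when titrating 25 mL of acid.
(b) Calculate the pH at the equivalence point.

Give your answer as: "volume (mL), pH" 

moles acid = 0.14 × 25/1000 = 0.0035 mol; V_base = moles/0.24 × 1000 = 14.6 mL. At equivalence only the conjugate base is present: [A⁻] = 0.0035/0.040 = 8.8421e-02 M. Kb = Kw/Ka = 5.56e-10; [OH⁻] = √(Kb × [A⁻]) = 7.0088e-06; pOH = 5.15; pH = 14 - pOH = 8.85.

V = 14.6 mL, pH = 8.85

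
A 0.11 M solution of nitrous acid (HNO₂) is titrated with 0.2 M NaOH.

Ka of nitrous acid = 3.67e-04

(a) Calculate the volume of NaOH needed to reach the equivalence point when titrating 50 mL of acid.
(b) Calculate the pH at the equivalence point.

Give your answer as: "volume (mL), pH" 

moles acid = 0.11 × 50/1000 = 0.0055 mol; V_base = moles/0.2 × 1000 = 27.5 mL. At equivalence only the conjugate base is present: [A⁻] = 0.0055/0.077 = 7.0968e-02 M. Kb = Kw/Ka = 2.72e-11; [OH⁻] = √(Kb × [A⁻]) = 1.3906e-06; pOH = 5.86; pH = 14 - pOH = 8.14.

V = 27.5 mL, pH = 8.14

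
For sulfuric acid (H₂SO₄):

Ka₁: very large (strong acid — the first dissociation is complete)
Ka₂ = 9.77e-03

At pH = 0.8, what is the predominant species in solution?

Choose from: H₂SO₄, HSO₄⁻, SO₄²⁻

The first dissociation is complete, so H₂SO₄ itself is never the predominant species in water; pKa₂ = -log(9.77e-03) = 2.01. For a polyprotic acid the predominant species crosses at each pKa: below pKa_n the protonated form dominates, above it the deprotonated form does. At pH = 0.8, the predominant species is HSO₄⁻.

HSO₄⁻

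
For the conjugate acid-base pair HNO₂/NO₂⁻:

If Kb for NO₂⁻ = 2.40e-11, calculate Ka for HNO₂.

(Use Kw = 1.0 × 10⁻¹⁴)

For a conjugate pair Ka × Kb = Kw, so Ka = Kw/Kb = 1.0 × 10⁻¹⁴ / 2.40e-11 = 4.17e-04.

K_a = 4.17e-04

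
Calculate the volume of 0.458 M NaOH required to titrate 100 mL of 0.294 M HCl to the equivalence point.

At equivalence: moles acid = moles base. moles HCl = 0.294 × 100/1000 = 0.0294 mol. V_base = moles / 0.458 × 1000 = 64.2 mL.

V_{base} = 64.2 mL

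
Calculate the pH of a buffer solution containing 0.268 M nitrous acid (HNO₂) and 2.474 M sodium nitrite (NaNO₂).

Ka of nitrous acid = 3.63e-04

pKa = -log(3.63e-04) = 3.44. pH = pKa + log([A⁻]/[HA]) = 3.44 + log(2.474/0.268)

pH = 4.41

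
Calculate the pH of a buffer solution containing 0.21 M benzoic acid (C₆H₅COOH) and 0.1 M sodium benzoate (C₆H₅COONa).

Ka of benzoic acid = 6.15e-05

pKa = -log(6.15e-05) = 4.21. pH = pKa + log([A⁻]/[HA]) = 4.21 + log(0.1/0.21)

pH = 3.89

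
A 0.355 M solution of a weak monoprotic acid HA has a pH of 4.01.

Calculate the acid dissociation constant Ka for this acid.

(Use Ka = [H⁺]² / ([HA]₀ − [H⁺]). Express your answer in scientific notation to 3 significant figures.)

[H⁺] = 10^(−pH) = 10^(−4.01) = 9.772e-05 M. For HA ⇌ H⁺ + A⁻, Ka = [H⁺][A⁻]/[HA] = [H⁺]² / ([HA]₀ − [H⁺]) = (9.772e-05)² / (0.355 − 9.772e-05) = 2.69e-08.

K_a = 2.69e-08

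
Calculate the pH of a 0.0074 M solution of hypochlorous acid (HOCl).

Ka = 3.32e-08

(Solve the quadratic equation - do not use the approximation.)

x² + Ka×x - Ka×C = 0. Using quadratic formula: [H⁺] = 1.5658e-05

pH = 4.81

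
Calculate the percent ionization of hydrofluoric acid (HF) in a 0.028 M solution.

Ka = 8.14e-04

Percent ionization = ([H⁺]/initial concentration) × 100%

Using Ka equilibrium: x² + Ka×x - Ka×C = 0. Solving: [H⁺] = 4.3844e-03. Percent = (4.3844e-03/0.028) × 100

Percent ionization = 15.7%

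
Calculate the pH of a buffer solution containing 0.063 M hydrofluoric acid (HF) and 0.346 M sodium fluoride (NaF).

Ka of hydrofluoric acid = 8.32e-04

pKa = -log(8.32e-04) = 3.08. pH = pKa + log([A⁻]/[HA]) = 3.08 + log(0.346/0.063)

pH = 3.82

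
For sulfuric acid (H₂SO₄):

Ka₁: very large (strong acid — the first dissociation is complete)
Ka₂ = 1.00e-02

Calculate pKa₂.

pKa₂ = -log(Ka₂) = -log(1.00e-02) = 2.00.

pK_{a2} = 2.00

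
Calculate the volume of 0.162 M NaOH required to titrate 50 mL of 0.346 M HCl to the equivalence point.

At equivalence: moles acid = moles base. moles HCl = 0.346 × 50/1000 = 0.0173 mol. V_base = moles / 0.162 × 1000 = 106.8 mL.

V_{base} = 106.8 mL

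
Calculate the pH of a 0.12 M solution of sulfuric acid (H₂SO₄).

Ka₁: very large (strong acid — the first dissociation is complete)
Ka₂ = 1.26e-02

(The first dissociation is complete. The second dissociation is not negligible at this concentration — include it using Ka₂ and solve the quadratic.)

First dissociation is complete: [H⁺]₀ = [HSO₄⁻]₀ = C = 0.12 M. Second dissociation HSO₄⁻ ⇌ H⁺ + SO₄²⁻: let x = [SO₄²⁻]. Ka₂ = (C + x)·x / (C − x) = 1.26e-02 → x² + (C + Ka₂)·x − Ka₂·C = 0 → x² + 0.13260·x − 1.512e-03 = 0. x = (−0.13260 + √(0.13260² + 4 × 1.512e-03)) / 2 = 1.0561e-02 M. [H⁺] = C + x = 0.12 + 1.0561e-02 = 1.3056e-01 M. pH = -log(1.3056e-01) = 0.88.

pH = 0.88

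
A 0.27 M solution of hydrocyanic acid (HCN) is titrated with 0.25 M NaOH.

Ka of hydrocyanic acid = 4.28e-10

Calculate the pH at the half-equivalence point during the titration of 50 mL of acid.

At half-equivalence [HA] = [A⁻], so Henderson-Hasselbalch gives pH = pKa = -log(4.28e-10) = 9.37.

pH = pKa = 9.37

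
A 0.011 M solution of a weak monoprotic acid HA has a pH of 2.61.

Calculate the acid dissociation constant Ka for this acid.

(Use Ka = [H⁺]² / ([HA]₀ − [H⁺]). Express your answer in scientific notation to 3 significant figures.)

[H⁺] = 10^(−pH) = 10^(−2.61) = 2.455e-03 M. For HA ⇌ H⁺ + A⁻, Ka = [H⁺][A⁻]/[HA] = [H⁺]² / ([HA]₀ − [H⁺]) = (2.455e-03)² / (0.011 − 2.455e-03) = 7.05e-04.

K_a = 7.05e-04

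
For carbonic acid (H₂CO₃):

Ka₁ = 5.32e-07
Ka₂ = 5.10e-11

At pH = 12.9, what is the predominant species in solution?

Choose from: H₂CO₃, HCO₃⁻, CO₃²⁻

pKa₁ = 6.27, pKa₂ = 10.29. For a polyprotic acid the predominant species crosses at each pKa: below pKa_n the protonated form dominates, above it the deprotonated form does. At pH = 12.9, the predominant species is CO₃²⁻.

CO₃²⁻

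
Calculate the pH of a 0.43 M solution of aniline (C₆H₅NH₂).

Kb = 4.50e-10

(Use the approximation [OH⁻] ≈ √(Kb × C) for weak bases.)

[OH⁻] = √(Kb × C) = √(4.50e-10 × 0.43) = 1.3910e-05. pOH = 4.86, pH = 14 - pOH

pH = 9.14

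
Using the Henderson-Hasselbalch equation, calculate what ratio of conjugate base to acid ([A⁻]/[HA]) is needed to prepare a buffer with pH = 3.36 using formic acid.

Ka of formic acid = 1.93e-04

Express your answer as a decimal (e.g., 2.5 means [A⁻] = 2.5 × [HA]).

pKa = -log(1.93e-04) = 3.7144. pH = pKa + log([A⁻]/[HA]), so log([A⁻]/[HA]) = pH − pKa = 3.36 − 3.7144 = -0.3544. [A⁻]/[HA] = 10^(-0.3544) = 0.442

[A⁻]/[HA] = 0.442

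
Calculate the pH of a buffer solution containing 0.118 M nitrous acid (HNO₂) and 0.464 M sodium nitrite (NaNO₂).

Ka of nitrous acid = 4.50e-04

pKa = -log(4.50e-04) = 3.35. pH = pKa + log([A⁻]/[HA]) = 3.35 + log(0.464/0.118)

pH = 3.94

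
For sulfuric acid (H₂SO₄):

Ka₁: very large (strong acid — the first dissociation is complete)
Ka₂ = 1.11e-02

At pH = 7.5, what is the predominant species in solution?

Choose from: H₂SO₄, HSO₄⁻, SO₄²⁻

The first dissociation is complete, so H₂SO₄ itself is never the predominant species in water; pKa₂ = -log(1.11e-02) = 1.95. For a polyprotic acid the predominant species crosses at each pKa: below pKa_n the protonated form dominates, above it the deprotonated form does. At pH = 7.5, the predominant species is SO₄²⁻.

SO₄²⁻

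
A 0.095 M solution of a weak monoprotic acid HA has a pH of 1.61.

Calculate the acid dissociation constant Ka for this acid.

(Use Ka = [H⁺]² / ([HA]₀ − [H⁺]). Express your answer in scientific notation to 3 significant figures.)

[H⁺] = 10^(−pH) = 10^(−1.61) = 2.455e-02 M. For HA ⇌ H⁺ + A⁻, Ka = [H⁺][A⁻]/[HA] = [H⁺]² / ([HA]₀ − [H⁺]) = (2.455e-02)² / (0.095 − 2.455e-02) = 8.55e-03.

K_a = 8.55e-03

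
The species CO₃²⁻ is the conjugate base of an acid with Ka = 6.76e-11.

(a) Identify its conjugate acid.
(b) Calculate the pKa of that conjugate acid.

(a) The conjugate acid is formed by adding one H⁺ to CO₃²⁻, giving HCO₃⁻. (b) pKa = -log(Ka) = -log(6.76e-11) = 10.17.

Conjugate acid: HCO₃⁻; pK_a = 10.17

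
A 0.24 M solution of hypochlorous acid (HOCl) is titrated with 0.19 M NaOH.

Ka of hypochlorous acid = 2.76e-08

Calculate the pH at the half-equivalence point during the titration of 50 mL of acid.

At half-equivalence [HA] = [A⁻], so Henderson-Hasselbalch gives pH = pKa = -log(2.76e-08) = 7.56.

pH = pKa = 7.56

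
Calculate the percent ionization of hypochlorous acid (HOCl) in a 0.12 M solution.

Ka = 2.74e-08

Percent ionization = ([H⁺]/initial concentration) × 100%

Using Ka equilibrium: x² + Ka×x - Ka×C = 0. Solving: [H⁺] = 5.7327e-05. Percent = (5.7327e-05/0.12) × 100

Percent ionization = 0.0478%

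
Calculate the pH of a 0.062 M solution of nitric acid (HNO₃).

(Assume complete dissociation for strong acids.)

[H⁺] = 0.062 M for strong acid. pH = -log[H⁺] = -log(0.062)

pH = 1.21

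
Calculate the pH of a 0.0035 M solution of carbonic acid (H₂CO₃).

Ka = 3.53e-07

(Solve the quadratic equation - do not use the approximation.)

x² + Ka×x - Ka×C = 0. Using quadratic formula: [H⁺] = 3.4974e-05

pH = 4.46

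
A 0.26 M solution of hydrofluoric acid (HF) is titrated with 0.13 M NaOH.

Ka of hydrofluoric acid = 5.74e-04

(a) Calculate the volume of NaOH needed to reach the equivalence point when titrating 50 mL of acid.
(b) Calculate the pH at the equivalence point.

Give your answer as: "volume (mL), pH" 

moles acid = 0.26 × 50/1000 = 0.013 mol; V_base = moles/0.13 × 1000 = 100.0 mL. At equivalence only the conjugate base is present: [A⁻] = 0.013/0.150 = 8.6667e-02 M. Kb = Kw/Ka = 1.74e-11; [OH⁻] = √(Kb × [A⁻]) = 1.2288e-06; pOH = 5.91; pH = 14 - pOH = 8.09.

V = 100.0 mL, pH = 8.09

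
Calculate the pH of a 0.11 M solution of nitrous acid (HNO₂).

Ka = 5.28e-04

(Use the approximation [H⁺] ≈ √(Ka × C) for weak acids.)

[H⁺] = √(Ka × C) = √(5.28e-04 × 0.11) = 7.6210e-03. pH = -log(7.6210e-03)

pH = 2.12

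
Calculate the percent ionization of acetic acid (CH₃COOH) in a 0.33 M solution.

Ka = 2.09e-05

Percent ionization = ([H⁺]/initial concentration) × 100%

Using Ka equilibrium: x² + Ka×x - Ka×C = 0. Solving: [H⁺] = 2.6158e-03. Percent = (2.6158e-03/0.33) × 100

Percent ionization = 0.793%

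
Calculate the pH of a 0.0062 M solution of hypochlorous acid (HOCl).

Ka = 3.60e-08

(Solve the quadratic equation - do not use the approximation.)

x² + Ka×x - Ka×C = 0. Using quadratic formula: [H⁺] = 1.4922e-05

pH = 4.83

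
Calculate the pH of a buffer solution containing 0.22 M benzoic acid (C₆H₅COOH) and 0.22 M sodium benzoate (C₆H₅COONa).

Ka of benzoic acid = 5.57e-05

pKa = -log(5.57e-05) = 4.25. pH = pKa + log([A⁻]/[HA]) = 4.25 + log(0.22/0.22)

pH = 4.25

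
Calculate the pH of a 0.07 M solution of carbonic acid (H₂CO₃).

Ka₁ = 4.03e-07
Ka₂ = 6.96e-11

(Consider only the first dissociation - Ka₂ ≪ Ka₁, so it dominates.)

First dissociation dominates. From Ka₁ = [H⁺][HA⁻]/[H₂A], x² + Ka₁·x − Ka₁·C = 0 with C = 0.07 M and Ka₁ = 4.03e-07. Solving: [H⁺] = (−Ka₁ + √(Ka₁² + 4·Ka₁·C)) / 2 = 1.6776e-04 M. pH = -log(1.6776e-04) = 3.78.

pH = 3.78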